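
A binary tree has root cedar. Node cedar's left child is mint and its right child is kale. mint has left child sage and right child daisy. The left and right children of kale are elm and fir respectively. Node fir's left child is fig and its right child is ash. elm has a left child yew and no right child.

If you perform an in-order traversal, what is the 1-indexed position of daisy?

3

In-order visits the left subtree, then the node, then the right subtree.
At cedar: go left to mint.
  At mint: go left to sage.
    sage is a leaf — visit sage.
  Visit mint.
  At mint: go right to daisy.
    daisy is a leaf — visit daisy.
Visit cedar.
At cedar: go right to kale.
  At kale: go left to elm.
    At elm: go left to yew.
      yew is a leaf — visit yew.
    Visit elm.
    At elm: no right child.
  Visit kale.
  At kale: go right to fir.
    At fir: go left to fig.
      fig is a leaf — visit fig.
    Visit fir.
    At fir: go right to ash.
      ash is a leaf — visit ash.
Full in-order sequence: sage, mint, daisy, cedar, yew, elm, kale, fig, fir, ash.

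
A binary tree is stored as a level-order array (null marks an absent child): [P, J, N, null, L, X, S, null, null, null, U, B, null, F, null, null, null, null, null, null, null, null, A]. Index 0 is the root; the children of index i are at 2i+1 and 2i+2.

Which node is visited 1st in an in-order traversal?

J

In-order visits the left subtree, then the node, then the right subtree.
At P: go left to J.
  At J: no left child.
  Visit J.
  At J: go right to L.
    At L: no left child.
    Visit L.
    At L: go right to U.
      At U: no left child.
      Visit U.
      At U: go right to A.
        A is a leaf — visit A.
Visit P.
At P: go right to N.
  At N: go left to X.
    At X: go left to B.
      B is a leaf — visit B.
    Visit X.
    At X: no right child.
  Visit N.
  At N: go right to S.
    At S: go left to F.
      F is a leaf — visit F.
    Visit S.
    At S: no right child.
Full in-order sequence: J, L, U, A, P, B, X, N, F, S.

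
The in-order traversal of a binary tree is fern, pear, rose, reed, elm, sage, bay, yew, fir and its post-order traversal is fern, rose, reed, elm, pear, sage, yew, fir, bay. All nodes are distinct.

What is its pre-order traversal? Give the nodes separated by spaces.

bay sage pear fern elm reed rose fir yew

The last element of post-order is the root; it splits in-order into left and right subtrees.
Root bay: left subtree has 6 nodes {fern, pear, rose, reed, elm, sage}, right has 2 {yew, fir}.
  Root sage: left subtree has 5 nodes {fern, pear, rose, reed, elm}, right has 0 { }.
    Root pear: left subtree has 1 node {fern}, right has 3 {rose, reed, elm}.
      Root elm: left subtree has 2 nodes {rose, reed}, right has 0 { }.
        Root reed: left subtree has 1 node {rose}, right has 0 { }.
  Root fir: left subtree has 1 node {yew}, right has 0 { }.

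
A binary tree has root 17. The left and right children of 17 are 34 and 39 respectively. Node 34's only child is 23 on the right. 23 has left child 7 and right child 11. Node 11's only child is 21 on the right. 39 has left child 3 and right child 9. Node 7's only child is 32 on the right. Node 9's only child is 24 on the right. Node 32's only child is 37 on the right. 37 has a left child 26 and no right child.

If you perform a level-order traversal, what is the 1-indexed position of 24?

9

Level-order visits nodes level by level from the root, left to right within each level.
Level 0: 17
Level 1: 34, 39
Level 2: 23, 3, 9
Level 3: 7, 11, 24
Level 4: 32, 21
Level 5: 37
Level 6: 26
Full level-order sequence: 17, 34, 39, 23, 3, 9, 7, 11, 24, 32, 21, 37, 26.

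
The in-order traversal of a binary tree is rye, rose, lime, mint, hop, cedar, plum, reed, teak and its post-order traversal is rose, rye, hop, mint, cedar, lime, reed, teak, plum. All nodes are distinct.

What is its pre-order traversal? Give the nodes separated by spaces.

The last element of post-order is the root; it splits in-order into left and right subtrees.
Root plum: left subtree has 6 nodes {rye, rose, lime, mint, hop, cedar}, right has 2 {reed, teak}.
  Root lime: left subtree has 2 nodes {rye, rose}, right has 3 {mint, hop, cedar}.
    Root rye: left subtree has 0 nodes { }, right has 1 {rose}.
    Root cedar: left subtree has 2 nodes {mint, hop}, right has 0 { }.
      Root mint: left subtree has 0 nodes { }, right has 1 {hop}.
  Root teak: left subtree has 1 node {reed}, right has 0 { }.

plum lime rye rose cedar mint hop teak reed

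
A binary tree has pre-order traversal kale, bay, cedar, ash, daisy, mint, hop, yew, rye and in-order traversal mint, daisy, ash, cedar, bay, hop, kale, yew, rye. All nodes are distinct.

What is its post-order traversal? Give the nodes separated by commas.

mint, daisy, ash, cedar, hop, bay, rye, yew, kale

The first element of pre-order is the root; it splits in-order into left and right subtrees.
Root kale: left subtree has 6 nodes {mint, daisy, ash, cedar, bay, hop}, right has 2 {yew, rye}.
  Root bay: left subtree has 4 nodes {mint, daisy, ash, cedar}, right has 1 {hop}.
    Root cedar: left subtree has 3 nodes {mint, daisy, ash}, right has 0 { }.
      Root ash: left subtree has 2 nodes {mint, daisy}, right has 0 { }.
        Root daisy: left subtree has 1 node {mint}, right has 0 { }.
  Root yew: left subtree has 0 nodes { }, right has 1 {rye}.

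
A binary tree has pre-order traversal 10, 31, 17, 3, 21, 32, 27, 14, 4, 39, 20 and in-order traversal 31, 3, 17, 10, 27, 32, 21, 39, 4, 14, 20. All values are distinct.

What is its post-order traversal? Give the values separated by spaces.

The first element of pre-order is the root; it splits in-order into left and right subtrees.
Root 10: left subtree has 3 nodes {31, 3, 17}, right has 7 {27, 32, 21, 39, 4, 14, 20}.
  Root 31: left subtree has 0 nodes { }, right has 2 {3, 17}.
    Root 17: left subtree has 1 node {3}, right has 0 { }.
  Root 21: left subtree has 2 nodes {27, 32}, right has 4 {39, 4, 14, 20}.
    Root 32: left subtree has 1 node {27}, right has 0 { }.
    Root 14: left subtree has 2 nodes {39, 4}, right has 1 {20}.
      Root 4: left subtree has 1 node {39}, right has 0 { }.

3 17 31 27 32 39 4 20 14 21 10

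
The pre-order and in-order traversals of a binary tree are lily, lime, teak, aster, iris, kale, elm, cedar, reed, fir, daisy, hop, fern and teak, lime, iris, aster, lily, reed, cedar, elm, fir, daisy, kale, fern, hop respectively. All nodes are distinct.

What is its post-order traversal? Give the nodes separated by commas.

The first element of pre-order is the root; it splits in-order into left and right subtrees.
Root lily: left subtree has 4 nodes {teak, lime, iris, aster}, right has 8 {reed, cedar, elm, fir, daisy, kale, fern, hop}.
  Root lime: left subtree has 1 node {teak}, right has 2 {iris, aster}.
    Root aster: left subtree has 1 node {iris}, right has 0 { }.
  Root kale: left subtree has 5 nodes {reed, cedar, elm, fir, daisy}, right has 2 {fern, hop}.
    Root elm: left subtree has 2 nodes {reed, cedar}, right has 2 {fir, daisy}.
      Root cedar: left subtree has 1 node {reed}, right has 0 { }.
      Root fir: left subtree has 0 nodes { }, right has 1 {daisy}.
    Root hop: left subtree has 1 node {fern}, right has 0 { }.

teak, iris, aster, lime, reed, cedar, daisy, fir, elm, fern, hop, kale, lily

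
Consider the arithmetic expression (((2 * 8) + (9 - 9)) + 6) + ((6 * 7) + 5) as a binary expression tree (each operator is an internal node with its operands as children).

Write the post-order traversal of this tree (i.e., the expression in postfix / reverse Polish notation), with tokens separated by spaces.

2 8 * 9 9 - + 6 + 6 7 * 5 + +

Post-order on an expression tree gives postfix notation: for each operator, emit left operand, right operand, then the operator.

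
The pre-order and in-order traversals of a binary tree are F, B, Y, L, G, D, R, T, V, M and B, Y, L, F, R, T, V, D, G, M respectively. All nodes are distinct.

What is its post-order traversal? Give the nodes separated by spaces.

L Y B V T R D M G F

The first element of pre-order is the root; it splits in-order into left and right subtrees.
Root F: left subtree has 3 nodes {B, Y, L}, right has 6 {R, T, V, D, G, M}.
  Root B: left subtree has 0 nodes { }, right has 2 {Y, L}.
    Root Y: left subtree has 0 nodes { }, right has 1 {L}.
  Root G: left subtree has 4 nodes {R, T, V, D}, right has 1 {M}.
    Root D: left subtree has 3 nodes {R, T, V}, right has 0 { }.
      Root R: left subtree has 0 nodes { }, right has 2 {T, V}.
        Root T: left subtree has 0 nodes { }, right has 1 {V}.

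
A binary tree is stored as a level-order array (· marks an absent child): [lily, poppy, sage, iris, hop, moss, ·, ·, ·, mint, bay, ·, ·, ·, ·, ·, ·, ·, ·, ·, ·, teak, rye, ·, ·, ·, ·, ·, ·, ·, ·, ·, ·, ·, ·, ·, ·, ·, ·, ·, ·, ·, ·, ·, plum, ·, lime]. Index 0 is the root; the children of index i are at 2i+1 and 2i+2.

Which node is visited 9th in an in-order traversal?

In-order visits the left subtree, then the node, then the right subtree.
At lily: go left to poppy.
  At poppy: go left to iris.
    iris is a leaf — visit iris.
  Visit poppy.
  At poppy: go right to hop.
    At hop: go left to mint.
      mint is a leaf — visit mint.
    Visit hop.
    At hop: go right to bay.
      At bay: go left to teak.
        At teak: no left child.
        Visit teak.
        At teak: go right to plum.
          plum is a leaf — visit plum.
      Visit bay.
      At bay: go right to rye.
        At rye: no left child.
        Visit rye.
        At rye: go right to lime.
          lime is a leaf — visit lime.
Visit lily.
At lily: go right to sage.
  At sage: go left to moss.
    moss is a leaf — visit moss.
  Visit sage.
  At sage: no right child.
Full in-order sequence: iris, poppy, mint, hop, teak, plum, bay, rye, lime, lily, moss, sage.

lime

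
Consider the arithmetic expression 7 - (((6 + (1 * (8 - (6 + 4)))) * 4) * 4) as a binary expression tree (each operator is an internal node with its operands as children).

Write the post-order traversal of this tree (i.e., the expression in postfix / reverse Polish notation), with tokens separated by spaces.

7 6 1 8 6 4 + - * + 4 * 4 * -

Post-order on an expression tree gives postfix notation: for each operator, emit left operand, right operand, then the operator.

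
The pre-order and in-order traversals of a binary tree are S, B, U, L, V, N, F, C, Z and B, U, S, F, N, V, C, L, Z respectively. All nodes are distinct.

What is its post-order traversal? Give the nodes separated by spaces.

The first element of pre-order is the root; it splits in-order into left and right subtrees.
Root S: left subtree has 2 nodes {B, U}, right has 6 {F, N, V, C, L, Z}.
  Root B: left subtree has 0 nodes { }, right has 1 {U}.
  Root L: left subtree has 4 nodes {F, N, V, C}, right has 1 {Z}.
    Root V: left subtree has 2 nodes {F, N}, right has 1 {C}.
      Root N: left subtree has 1 node {F}, right has 0 { }.

U B F N C V Z L S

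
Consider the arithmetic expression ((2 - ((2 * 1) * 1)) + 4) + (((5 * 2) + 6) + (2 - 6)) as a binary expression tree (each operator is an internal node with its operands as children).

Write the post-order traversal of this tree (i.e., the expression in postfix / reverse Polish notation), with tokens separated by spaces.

Post-order on an expression tree gives postfix notation: for each operator, emit left operand, right operand, then the operator.

2 2 1 * 1 * - 4 + 5 2 * 6 + 2 6 - + +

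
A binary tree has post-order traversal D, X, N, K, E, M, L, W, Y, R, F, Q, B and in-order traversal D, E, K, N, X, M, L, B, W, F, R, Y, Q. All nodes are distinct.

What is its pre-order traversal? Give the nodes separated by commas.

The last element of post-order is the root; it splits in-order into left and right subtrees.
Root B: left subtree has 7 nodes {D, E, K, N, X, M, L}, right has 5 {W, F, R, Y, Q}.
  Root L: left subtree has 6 nodes {D, E, K, N, X, M}, right has 0 { }.
    Root M: left subtree has 5 nodes {D, E, K, N, X}, right has 0 { }.
      Root E: left subtree has 1 node {D}, right has 3 {K, N, X}.
        Root K: left subtree has 0 nodes { }, right has 2 {N, X}.
          Root N: left subtree has 0 nodes { }, right has 1 {X}.
  Root Q: left subtree has 4 nodes {W, F, R, Y}, right has 0 { }.
    Root F: left subtree has 1 node {W}, right has 2 {R, Y}.
      Root R: left subtree has 0 nodes { }, right has 1 {Y}.

B, L, M, E, D, K, N, X, Q, F, W, R, Y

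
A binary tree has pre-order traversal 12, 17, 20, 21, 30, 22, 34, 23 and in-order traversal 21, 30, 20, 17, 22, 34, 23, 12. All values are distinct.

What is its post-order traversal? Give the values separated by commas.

30, 21, 20, 23, 34, 22, 17, 12

The first element of pre-order is the root; it splits in-order into left and right subtrees.
Root 12: left subtree has 7 nodes {21, 30, 20, 17, 22, 34, 23}, right has 0 { }.
  Root 17: left subtree has 3 nodes {21, 30, 20}, right has 3 {22, 34, 23}.
    Root 20: left subtree has 2 nodes {21, 30}, right has 0 { }.
      Root 21: left subtree has 0 nodes { }, right has 1 {30}.
    Root 22: left subtree has 0 nodes { }, right has 2 {34, 23}.
      Root 34: left subtree has 0 nodes { }, right has 1 {23}.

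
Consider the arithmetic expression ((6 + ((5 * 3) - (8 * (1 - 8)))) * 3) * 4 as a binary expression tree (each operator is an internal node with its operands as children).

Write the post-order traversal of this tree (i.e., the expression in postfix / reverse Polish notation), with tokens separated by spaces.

Post-order on an expression tree gives postfix notation: for each operator, emit left operand, right operand, then the operator.

6 5 3 * 8 1 8 - * - + 3 * 4 *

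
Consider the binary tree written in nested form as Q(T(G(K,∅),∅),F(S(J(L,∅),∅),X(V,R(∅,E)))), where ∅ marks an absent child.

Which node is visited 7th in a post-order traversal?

Post-order visits the left subtree, then the right subtree, then the node.
At Q: go left to T.
  At T: go left to G.
    At G: go left to K.
      K is a leaf — visit K.
    At G: no right child.
    Visit G.
  At T: no right child.
  Visit T.
At Q: go right to F.
  At F: go left to S.
    At S: go left to J.
      At J: go left to L.
        L is a leaf — visit L.
      At J: no right child.
      Visit J.
    At S: no right child.
    Visit S.
  At F: go right to X.
    At X: go left to V.
      V is a leaf — visit V.
    At X: go right to R.
      At R: no left child.
      At R: go right to E.
        E is a leaf — visit E.
      Visit R.
    Visit X.
  Visit F.
Visit Q.
Full post-order sequence: K, G, T, L, J, S, V, E, R, X, F, Q.

V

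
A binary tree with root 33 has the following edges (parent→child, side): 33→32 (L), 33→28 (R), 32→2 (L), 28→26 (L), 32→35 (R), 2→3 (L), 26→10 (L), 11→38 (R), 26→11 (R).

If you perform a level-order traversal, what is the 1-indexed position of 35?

Level-order visits nodes level by level from the root, left to right within each level.
Level 0: 33
Level 1: 32, 28
Level 2: 2, 35, 26
Level 3: 3, 10, 11
Level 4: 38
Full level-order sequence: 33, 32, 28, 2, 35, 26, 3, 10, 11, 38.

5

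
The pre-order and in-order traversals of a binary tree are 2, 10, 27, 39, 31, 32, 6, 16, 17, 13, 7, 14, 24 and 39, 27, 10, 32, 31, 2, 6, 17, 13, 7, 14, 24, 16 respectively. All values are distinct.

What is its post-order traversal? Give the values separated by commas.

39, 27, 32, 31, 10, 24, 14, 7, 13, 17, 16, 6, 2

The first element of pre-order is the root; it splits in-order into left and right subtrees.
Root 2: left subtree has 5 nodes {39, 27, 10, 32, 31}, right has 7 {6, 17, 13, 7, 14, 24, 16}.
  Root 10: left subtree has 2 nodes {39, 27}, right has 2 {32, 31}.
    Root 27: left subtree has 1 node {39}, right has 0 { }.
    Root 31: left subtree has 1 node {32}, right has 0 { }.
  Root 6: left subtree has 0 nodes { }, right has 6 {17, 13, 7, 14, 24, 16}.
    Root 16: left subtree has 5 nodes {17, 13, 7, 14, 24}, right has 0 { }.
      Root 17: left subtree has 0 nodes { }, right has 4 {13, 7, 14, 24}.
        Root 13: left subtree has 0 nodes { }, right has 3 {7, 14, 24}.
          Root 7: left subtree has 0 nodes { }, right has 2 {14, 24}.
            Root 14: left subtree has 0 nodes { }, right has 1 {24}.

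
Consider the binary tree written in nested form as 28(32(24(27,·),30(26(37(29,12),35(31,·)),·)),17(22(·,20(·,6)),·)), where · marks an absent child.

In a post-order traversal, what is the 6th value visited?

31

Post-order visits the left subtree, then the right subtree, then the node.
At 28: go left to 32.
  At 32: go left to 24.
    At 24: go left to 27.
      27 is a leaf — visit 27.
    At 24: no right child.
    Visit 24.
  At 32: go right to 30.
    At 30: go left to 26.
      At 26: go left to 37.
        At 37: go left to 29.
          29 is a leaf — visit 29.
        At 37: go right to 12.
          12 is a leaf — visit 12.
        Visit 37.
      At 26: go right to 35.
        At 35: go left to 31.
          31 is a leaf — visit 31.
        At 35: no right child.
        Visit 35.
      Visit 26.
    At 30: no right child.
    Visit 30.
  Visit 32.
At 28: go right to 17.
  At 17: go left to 22.
    At 22: no left child.
    At 22: go right to 20.
      At 20: no left child.
      At 20: go right to 6.
        6 is a leaf — visit 6.
      Visit 20.
    Visit 22.
  At 17: no right child.
  Visit 17.
Visit 28.
Full post-order sequence: 27, 24, 29, 12, 37, 31, 35, 26, 30, 32, 6, 20, 22, 17, 28.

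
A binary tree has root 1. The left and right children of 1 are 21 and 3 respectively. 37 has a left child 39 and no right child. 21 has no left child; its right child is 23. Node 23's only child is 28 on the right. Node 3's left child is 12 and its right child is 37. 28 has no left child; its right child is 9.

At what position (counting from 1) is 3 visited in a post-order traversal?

8

Post-order visits the left subtree, then the right subtree, then the node.
At 1: go left to 21.
  At 21: no left child.
  At 21: go right to 23.
    At 23: no left child.
    At 23: go right to 28.
      At 28: no left child.
      At 28: go right to 9.
        9 is a leaf — visit 9.
      Visit 28.
    Visit 23.
  Visit 21.
At 1: go right to 3.
  At 3: go left to 12.
    12 is a leaf — visit 12.
  At 3: go right to 37.
    At 37: go left to 39.
      39 is a leaf — visit 39.
    At 37: no right child.
    Visit 37.
  Visit 3.
Visit 1.
Full post-order sequence: 9, 28, 23, 21, 12, 39, 37, 3, 1.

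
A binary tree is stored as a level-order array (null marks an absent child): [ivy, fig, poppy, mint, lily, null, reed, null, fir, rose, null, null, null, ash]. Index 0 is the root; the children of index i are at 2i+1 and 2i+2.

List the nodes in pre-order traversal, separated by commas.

ivy, fig, mint, fir, lily, rose, poppy, reed, ash

Pre-order visits the node, then its left subtree, then its right subtree.
Visit ivy.
At ivy: go left to fig.
  Visit fig.
  At fig: go left to mint.
    Visit mint.
    At mint: no left child.
    At mint: go right to fir.
      fir is a leaf — visit fir.
  At fig: go right to lily.
    Visit lily.
    At lily: go left to rose.
      rose is a leaf — visit rose.
    At lily: no right child.
At ivy: go right to poppy.
  Visit poppy.
  At poppy: no left child.
  At poppy: go right to reed.
    Visit reed.
    At reed: go left to ash.
      ash is a leaf — visit ash.
    At reed: no right child.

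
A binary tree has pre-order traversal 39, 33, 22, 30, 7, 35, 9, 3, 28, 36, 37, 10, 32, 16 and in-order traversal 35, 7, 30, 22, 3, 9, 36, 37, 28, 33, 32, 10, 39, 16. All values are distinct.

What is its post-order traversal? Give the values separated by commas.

35, 7, 30, 3, 37, 36, 28, 9, 22, 32, 10, 33, 16, 39

The first element of pre-order is the root; it splits in-order into left and right subtrees.
Root 39: left subtree has 12 nodes {35, 7, 30, 22, 3, 9, 36, 37, 28, 33, 32, 10}, right has 1 {16}.
  Root 33: left subtree has 9 nodes {35, 7, 30, 22, 3, 9, 36, 37, 28}, right has 2 {32, 10}.
    Root 22: left subtree has 3 nodes {35, 7, 30}, right has 5 {3, 9, 36, 37, 28}.
      Root 30: left subtree has 2 nodes {35, 7}, right has 0 { }.
        Root 7: left subtree has 1 node {35}, right has 0 { }.
      Root 9: left subtree has 1 node {3}, right has 3 {36, 37, 28}.
        Root 28: left subtree has 2 nodes {36, 37}, right has 0 { }.
          Root 36: left subtree has 0 nodes { }, right has 1 {37}.
    Root 10: left subtree has 1 node {32}, right has 0 { }.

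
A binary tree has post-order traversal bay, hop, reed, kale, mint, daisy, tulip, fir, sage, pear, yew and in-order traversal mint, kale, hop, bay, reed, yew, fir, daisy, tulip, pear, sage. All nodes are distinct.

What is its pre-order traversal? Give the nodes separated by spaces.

yew mint kale reed hop bay pear fir tulip daisy sage

The last element of post-order is the root; it splits in-order into left and right subtrees.
Root yew: left subtree has 5 nodes {mint, kale, hop, bay, reed}, right has 5 {fir, daisy, tulip, pear, sage}.
  Root mint: left subtree has 0 nodes { }, right has 4 {kale, hop, bay, reed}.
    Root kale: left subtree has 0 nodes { }, right has 3 {hop, bay, reed}.
      Root reed: left subtree has 2 nodes {hop, bay}, right has 0 { }.
        Root hop: left subtree has 0 nodes { }, right has 1 {bay}.
  Root pear: left subtree has 3 nodes {fir, daisy, tulip}, right has 1 {sage}.
    Root fir: left subtree has 0 nodes { }, right has 2 {daisy, tulip}.
      Root tulip: left subtree has 1 node {daisy}, right has 0 { }.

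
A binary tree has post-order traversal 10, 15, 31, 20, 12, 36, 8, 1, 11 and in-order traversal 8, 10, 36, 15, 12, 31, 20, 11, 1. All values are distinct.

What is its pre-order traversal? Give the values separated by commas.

11, 8, 36, 10, 12, 15, 20, 31, 1

The last element of post-order is the root; it splits in-order into left and right subtrees.
Root 11: left subtree has 7 nodes {8, 10, 36, 15, 12, 31, 20}, right has 1 {1}.
  Root 8: left subtree has 0 nodes { }, right has 6 {10, 36, 15, 12, 31, 20}.
    Root 36: left subtree has 1 node {10}, right has 4 {15, 12, 31, 20}.
      Root 12: left subtree has 1 node {15}, right has 2 {31, 20}.
        Root 20: left subtree has 1 node {31}, right has 0 { }.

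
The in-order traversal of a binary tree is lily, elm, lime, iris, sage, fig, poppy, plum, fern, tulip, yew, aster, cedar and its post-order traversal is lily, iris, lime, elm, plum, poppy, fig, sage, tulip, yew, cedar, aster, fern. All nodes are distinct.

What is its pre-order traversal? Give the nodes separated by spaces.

fern sage elm lily lime iris fig poppy plum aster yew tulip cedar

The last element of post-order is the root; it splits in-order into left and right subtrees.
Root fern: left subtree has 8 nodes {lily, elm, lime, iris, sage, fig, poppy, plum}, right has 4 {tulip, yew, aster, cedar}.
  Root sage: left subtree has 4 nodes {lily, elm, lime, iris}, right has 3 {fig, poppy, plum}.
    Root elm: left subtree has 1 node {lily}, right has 2 {lime, iris}.
      Root lime: left subtree has 0 nodes { }, right has 1 {iris}.
    Root fig: left subtree has 0 nodes { }, right has 2 {poppy, plum}.
      Root poppy: left subtree has 0 nodes { }, right has 1 {plum}.
  Root aster: left subtree has 2 nodes {tulip, yew}, right has 1 {cedar}.
    Root yew: left subtree has 1 node {tulip}, right has 0 { }.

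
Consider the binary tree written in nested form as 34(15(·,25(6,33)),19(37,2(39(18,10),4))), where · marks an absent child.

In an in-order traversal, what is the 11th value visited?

2

In-order visits the left subtree, then the node, then the right subtree.
At 34: go left to 15.
  At 15: no left child.
  Visit 15.
  At 15: go right to 25.
    At 25: go left to 6.
      6 is a leaf — visit 6.
    Visit 25.
    At 25: go right to 33.
      33 is a leaf — visit 33.
Visit 34.
At 34: go right to 19.
  At 19: go left to 37.
    37 is a leaf — visit 37.
  Visit 19.
  At 19: go right to 2.
    At 2: go left to 39.
      At 39: go left to 18.
        18 is a leaf — visit 18.
      Visit 39.
      At 39: go right to 10.
        10 is a leaf — visit 10.
    Visit 2.
    At 2: go right to 4.
      4 is a leaf — visit 4.
Full in-order sequence: 15, 6, 25, 33, 34, 37, 19, 18, 39, 10, 2, 4.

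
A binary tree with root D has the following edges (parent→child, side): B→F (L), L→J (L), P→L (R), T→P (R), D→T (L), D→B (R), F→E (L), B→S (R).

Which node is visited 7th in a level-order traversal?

Level-order visits nodes level by level from the root, left to right within each level.
Level 0: D
Level 1: T, B
Level 2: P, F, S
Level 3: L, E
Level 4: J
Full level-order sequence: D, T, B, P, F, S, L, E, J.

L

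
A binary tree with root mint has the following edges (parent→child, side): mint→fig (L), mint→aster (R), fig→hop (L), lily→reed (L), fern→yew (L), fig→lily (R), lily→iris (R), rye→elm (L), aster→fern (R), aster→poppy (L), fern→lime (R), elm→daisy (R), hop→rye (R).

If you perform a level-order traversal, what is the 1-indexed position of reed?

9

Level-order visits nodes level by level from the root, left to right within each level.
Level 0: mint
Level 1: fig, aster
Level 2: hop, lily, poppy, fern
Level 3: rye, reed, iris, yew, lime
Level 4: elm
Level 5: daisy
Full level-order sequence: mint, fig, aster, hop, lily, poppy, fern, rye, reed, iris, yew, lime, elm, daisy.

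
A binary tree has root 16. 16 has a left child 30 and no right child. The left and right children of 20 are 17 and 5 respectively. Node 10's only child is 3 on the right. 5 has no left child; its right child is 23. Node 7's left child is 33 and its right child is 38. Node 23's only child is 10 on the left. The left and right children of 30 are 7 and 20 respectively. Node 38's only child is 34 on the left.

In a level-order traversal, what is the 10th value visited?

23

Level-order visits nodes level by level from the root, left to right within each level.
Level 0: 16
Level 1: 30
Level 2: 7, 20
Level 3: 33, 38, 17, 5
Level 4: 34, 23
Level 5: 10
Level 6: 3
Full level-order sequence: 16, 30, 7, 20, 33, 38, 17, 5, 34, 23, 10, 3.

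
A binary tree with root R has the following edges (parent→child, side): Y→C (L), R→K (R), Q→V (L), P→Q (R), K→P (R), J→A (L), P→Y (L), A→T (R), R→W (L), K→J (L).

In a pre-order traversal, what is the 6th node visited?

Pre-order visits the node, then its left subtree, then its right subtree.
Visit R.
At R: go left to W.
  W is a leaf — visit W.
At R: go right to K.
  Visit K.
  At K: go left to J.
    Visit J.
    At J: go left to A.
      Visit A.
      At A: no left child.
      At A: go right to T.
        T is a leaf — visit T.
    At J: no right child.
  At K: go right to P.
    Visit P.
    At P: go left to Y.
      Visit Y.
      At Y: go left to C.
        C is a leaf — visit C.
      At Y: no right child.
    At P: go right to Q.
      Visit Q.
      At Q: go left to V.
        V is a leaf — visit V.
      At Q: no right child.
Full pre-order sequence: R, W, K, J, A, T, P, Y, C, Q, V.

T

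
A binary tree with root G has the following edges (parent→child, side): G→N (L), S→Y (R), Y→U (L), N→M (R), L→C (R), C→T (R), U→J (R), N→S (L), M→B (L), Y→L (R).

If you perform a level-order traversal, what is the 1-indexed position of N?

Level-order visits nodes level by level from the root, left to right within each level.
Level 0: G
Level 1: N
Level 2: S, M
Level 3: Y, B
Level 4: U, L
Level 5: J, C
Level 6: T
Full level-order sequence: G, N, S, M, Y, B, U, L, J, C, T.

2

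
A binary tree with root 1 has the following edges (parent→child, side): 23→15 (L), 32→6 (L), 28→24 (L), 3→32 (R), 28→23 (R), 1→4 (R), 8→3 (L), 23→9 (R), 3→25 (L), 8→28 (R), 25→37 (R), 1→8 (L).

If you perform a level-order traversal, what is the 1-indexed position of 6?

11

Level-order visits nodes level by level from the root, left to right within each level.
Level 0: 1
Level 1: 8, 4
Level 2: 3, 28
Level 3: 25, 32, 24, 23
Level 4: 37, 6, 15, 9
Full level-order sequence: 1, 8, 4, 3, 28, 25, 32, 24, 23, 37, 6, 15, 9.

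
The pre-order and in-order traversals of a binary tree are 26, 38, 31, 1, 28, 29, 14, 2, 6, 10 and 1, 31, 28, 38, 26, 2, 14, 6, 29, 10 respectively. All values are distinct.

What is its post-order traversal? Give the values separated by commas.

The first element of pre-order is the root; it splits in-order into left and right subtrees.
Root 26: left subtree has 4 nodes {1, 31, 28, 38}, right has 5 {2, 14, 6, 29, 10}.
  Root 38: left subtree has 3 nodes {1, 31, 28}, right has 0 { }.
    Root 31: left subtree has 1 node {1}, right has 1 {28}.
  Root 29: left subtree has 3 nodes {2, 14, 6}, right has 1 {10}.
    Root 14: left subtree has 1 node {2}, right has 1 {6}.

1, 28, 31, 38, 2, 6, 14, 10, 29, 26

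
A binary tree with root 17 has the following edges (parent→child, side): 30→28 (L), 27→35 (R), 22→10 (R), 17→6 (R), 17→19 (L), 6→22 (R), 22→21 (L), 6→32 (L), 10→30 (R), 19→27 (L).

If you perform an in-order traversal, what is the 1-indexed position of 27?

1

In-order visits the left subtree, then the node, then the right subtree.
At 17: go left to 19.
  At 19: go left to 27.
    At 27: no left child.
    Visit 27.
    At 27: go right to 35.
      35 is a leaf — visit 35.
  Visit 19.
  At 19: no right child.
Visit 17.
At 17: go right to 6.
  At 6: go left to 32.
    32 is a leaf — visit 32.
  Visit 6.
  At 6: go right to 22.
    At 22: go left to 21.
      21 is a leaf — visit 21.
    Visit 22.
    At 22: go right to 10.
      At 10: no left child.
      Visit 10.
      At 10: go right to 30.
        At 30: go left to 28.
          28 is a leaf — visit 28.
        Visit 30.
        At 30: no right child.
Full in-order sequence: 27, 35, 19, 17, 32, 6, 21, 22, 10, 28, 30.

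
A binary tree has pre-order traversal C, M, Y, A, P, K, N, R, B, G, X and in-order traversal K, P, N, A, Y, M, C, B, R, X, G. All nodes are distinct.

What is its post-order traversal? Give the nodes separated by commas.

K, N, P, A, Y, M, B, X, G, R, C

The first element of pre-order is the root; it splits in-order into left and right subtrees.
Root C: left subtree has 6 nodes {K, P, N, A, Y, M}, right has 4 {B, R, X, G}.
  Root M: left subtree has 5 nodes {K, P, N, A, Y}, right has 0 { }.
    Root Y: left subtree has 4 nodes {K, P, N, A}, right has 0 { }.
      Root A: left subtree has 3 nodes {K, P, N}, right has 0 { }.
        Root P: left subtree has 1 node {K}, right has 1 {N}.
  Root R: left subtree has 1 node {B}, right has 2 {X, G}.
    Root G: left subtree has 1 node {X}, right has 0 { }.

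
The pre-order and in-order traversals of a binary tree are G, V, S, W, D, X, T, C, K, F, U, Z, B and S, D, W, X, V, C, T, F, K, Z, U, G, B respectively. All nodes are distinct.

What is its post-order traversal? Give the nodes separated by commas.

The first element of pre-order is the root; it splits in-order into left and right subtrees.
Root G: left subtree has 11 nodes {S, D, W, X, V, C, T, F, K, Z, U}, right has 1 {B}.
  Root V: left subtree has 4 nodes {S, D, W, X}, right has 6 {C, T, F, K, Z, U}.
    Root S: left subtree has 0 nodes { }, right has 3 {D, W, X}.
      Root W: left subtree has 1 node {D}, right has 1 {X}.
    Root T: left subtree has 1 node {C}, right has 4 {F, K, Z, U}.
      Root K: left subtree has 1 node {F}, right has 2 {Z, U}.
        Root U: left subtree has 1 node {Z}, right has 0 { }.

D, X, W, S, C, F, Z, U, K, T, V, B, G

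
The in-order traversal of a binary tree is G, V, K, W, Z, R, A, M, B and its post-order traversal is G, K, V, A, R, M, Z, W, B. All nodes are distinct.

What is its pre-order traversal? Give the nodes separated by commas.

The last element of post-order is the root; it splits in-order into left and right subtrees.
Root B: left subtree has 8 nodes {G, V, K, W, Z, R, A, M}, right has 0 { }.
  Root W: left subtree has 3 nodes {G, V, K}, right has 4 {Z, R, A, M}.
    Root V: left subtree has 1 node {G}, right has 1 {K}.
    Root Z: left subtree has 0 nodes { }, right has 3 {R, A, M}.
      Root M: left subtree has 2 nodes {R, A}, right has 0 { }.
        Root R: left subtree has 0 nodes { }, right has 1 {A}.

B, W, V, G, K, Z, M, R, A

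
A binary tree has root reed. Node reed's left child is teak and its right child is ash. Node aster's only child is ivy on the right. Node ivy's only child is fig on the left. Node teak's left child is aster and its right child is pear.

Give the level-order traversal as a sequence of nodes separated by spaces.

reed teak ash aster pear ivy fig

Level-order visits nodes level by level from the root, left to right within each level.
Level 0: reed
Level 1: teak, ash
Level 2: aster, pear
Level 3: ivy
Level 4: fig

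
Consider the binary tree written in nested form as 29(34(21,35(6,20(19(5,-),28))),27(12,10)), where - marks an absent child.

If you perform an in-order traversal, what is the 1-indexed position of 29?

9

In-order visits the left subtree, then the node, then the right subtree.
At 29: go left to 34.
  At 34: go left to 21.
    21 is a leaf — visit 21.
  Visit 34.
  At 34: go right to 35.
    At 35: go left to 6.
      6 is a leaf — visit 6.
    Visit 35.
    At 35: go right to 20.
      At 20: go left to 19.
        At 19: go left to 5.
          5 is a leaf — visit 5.
        Visit 19.
        At 19: no right child.
      Visit 20.
      At 20: go right to 28.
        28 is a leaf — visit 28.
Visit 29.
At 29: go right to 27.
  At 27: go left to 12.
    12 is a leaf — visit 12.
  Visit 27.
  At 27: go right to 10.
    10 is a leaf — visit 10.
Full in-order sequence: 21, 34, 6, 35, 5, 19, 20, 28, 29, 12, 27, 10.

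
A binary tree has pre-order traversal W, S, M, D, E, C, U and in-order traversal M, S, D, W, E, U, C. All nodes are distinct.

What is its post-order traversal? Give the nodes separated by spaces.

M D S U C E W

The first element of pre-order is the root; it splits in-order into left and right subtrees.
Root W: left subtree has 3 nodes {M, S, D}, right has 3 {E, U, C}.
  Root S: left subtree has 1 node {M}, right has 1 {D}.
  Root E: left subtree has 0 nodes { }, right has 2 {U, C}.
    Root C: left subtree has 1 node {U}, right has 0 { }.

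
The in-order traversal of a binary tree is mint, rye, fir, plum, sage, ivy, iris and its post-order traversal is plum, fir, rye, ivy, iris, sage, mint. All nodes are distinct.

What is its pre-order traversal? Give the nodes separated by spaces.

mint sage rye fir plum iris ivy

The last element of post-order is the root; it splits in-order into left and right subtrees.
Root mint: left subtree has 0 nodes { }, right has 6 {rye, fir, plum, sage, ivy, iris}.
  Root sage: left subtree has 3 nodes {rye, fir, plum}, right has 2 {ivy, iris}.
    Root rye: left subtree has 0 nodes { }, right has 2 {fir, plum}.
      Root fir: left subtree has 0 nodes { }, right has 1 {plum}.
    Root iris: left subtree has 1 node {ivy}, right has 0 { }.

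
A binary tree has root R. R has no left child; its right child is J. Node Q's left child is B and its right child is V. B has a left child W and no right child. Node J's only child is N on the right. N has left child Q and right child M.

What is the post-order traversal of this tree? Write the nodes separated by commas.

W, B, V, Q, M, N, J, R

Post-order visits the left subtree, then the right subtree, then the node.
At R: no left child.
At R: go right to J.
  At J: no left child.
  At J: go right to N.
    At N: go left to Q.
      At Q: go left to B.
        At B: go left to W.
          W is a leaf — visit W.
        At B: no right child.
        Visit B.
      At Q: go right to V.
        V is a leaf — visit V.
      Visit Q.
    At N: go right to M.
      M is a leaf — visit M.
    Visit N.
  Visit J.
Visit R.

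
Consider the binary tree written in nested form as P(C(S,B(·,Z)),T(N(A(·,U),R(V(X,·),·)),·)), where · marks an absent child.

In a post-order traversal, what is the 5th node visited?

U

Post-order visits the left subtree, then the right subtree, then the node.
At P: go left to C.
  At C: go left to S.
    S is a leaf — visit S.
  At C: go right to B.
    At B: no left child.
    At B: go right to Z.
      Z is a leaf — visit Z.
    Visit B.
  Visit C.
At P: go right to T.
  At T: go left to N.
    At N: go left to A.
      At A: no left child.
      At A: go right to U.
        U is a leaf — visit U.
      Visit A.
    At N: go right to R.
      At R: go left to V.
        At V: go left to X.
          X is a leaf — visit X.
        At V: no right child.
        Visit V.
      At R: no right child.
      Visit R.
    Visit N.
  At T: no right child.
  Visit T.
Visit P.
Full post-order sequence: S, Z, B, C, U, A, X, V, R, N, T, P.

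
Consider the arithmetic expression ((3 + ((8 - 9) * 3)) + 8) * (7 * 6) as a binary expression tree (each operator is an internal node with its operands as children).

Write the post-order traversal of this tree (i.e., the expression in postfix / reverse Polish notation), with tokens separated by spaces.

Post-order on an expression tree gives postfix notation: for each operator, emit left operand, right operand, then the operator.

3 8 9 - 3 * + 8 + 7 6 * *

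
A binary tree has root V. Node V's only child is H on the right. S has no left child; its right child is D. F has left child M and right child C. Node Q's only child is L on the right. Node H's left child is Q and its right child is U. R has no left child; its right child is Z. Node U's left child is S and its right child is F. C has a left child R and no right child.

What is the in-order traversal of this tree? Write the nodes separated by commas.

V, Q, L, H, S, D, U, M, F, R, Z, C

In-order visits the left subtree, then the node, then the right subtree.
At V: no left child.
Visit V.
At V: go right to H.
  At H: go left to Q.
    At Q: no left child.
    Visit Q.
    At Q: go right to L.
      L is a leaf — visit L.
  Visit H.
  At H: go right to U.
    At U: go left to S.
      At S: no left child.
      Visit S.
      At S: go right to D.
        D is a leaf — visit D.
    Visit U.
    At U: go right to F.
      At F: go left to M.
        M is a leaf — visit M.
      Visit F.
      At F: go right to C.
        At C: go left to R.
          At R: no left child.
          Visit R.
          At R: go right to Z.
            Z is a leaf — visit Z.
        Visit C.
        At C: no right child.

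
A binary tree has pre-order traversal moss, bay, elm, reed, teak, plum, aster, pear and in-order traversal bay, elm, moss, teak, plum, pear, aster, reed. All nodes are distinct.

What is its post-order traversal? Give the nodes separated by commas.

The first element of pre-order is the root; it splits in-order into left and right subtrees.
Root moss: left subtree has 2 nodes {bay, elm}, right has 5 {teak, plum, pear, aster, reed}.
  Root bay: left subtree has 0 nodes { }, right has 1 {elm}.
  Root reed: left subtree has 4 nodes {teak, plum, pear, aster}, right has 0 { }.
    Root teak: left subtree has 0 nodes { }, right has 3 {plum, pear, aster}.
      Root plum: left subtree has 0 nodes { }, right has 2 {pear, aster}.
        Root aster: left subtree has 1 node {pear}, right has 0 { }.

elm, bay, pear, aster, plum, teak, reed, moss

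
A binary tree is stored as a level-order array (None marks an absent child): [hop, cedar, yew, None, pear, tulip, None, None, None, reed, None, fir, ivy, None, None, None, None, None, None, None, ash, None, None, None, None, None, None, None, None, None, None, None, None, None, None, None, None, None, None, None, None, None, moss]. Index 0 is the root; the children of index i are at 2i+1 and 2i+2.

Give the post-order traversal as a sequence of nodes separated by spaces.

Post-order visits the left subtree, then the right subtree, then the node.
At hop: go left to cedar.
  At cedar: no left child.
  At cedar: go right to pear.
    At pear: go left to reed.
      At reed: no left child.
      At reed: go right to ash.
        At ash: no left child.
        At ash: go right to moss.
          moss is a leaf — visit moss.
        Visit ash.
      Visit reed.
    At pear: no right child.
    Visit pear.
  Visit cedar.
At hop: go right to yew.
  At yew: go left to tulip.
    At tulip: go left to fir.
      fir is a leaf — visit fir.
    At tulip: go right to ivy.
      ivy is a leaf — visit ivy.
    Visit tulip.
  At yew: no right child.
  Visit yew.
Visit hop.

moss ash reed pear cedar fir ivy tulip yew hop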